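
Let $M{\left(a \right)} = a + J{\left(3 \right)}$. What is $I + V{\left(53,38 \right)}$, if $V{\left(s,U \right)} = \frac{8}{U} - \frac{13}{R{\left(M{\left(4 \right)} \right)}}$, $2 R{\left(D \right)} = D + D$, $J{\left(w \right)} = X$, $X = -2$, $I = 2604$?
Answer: $\frac{98713}{38} \approx 2597.7$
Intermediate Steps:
$J{\left(w \right)} = -2$
$M{\left(a \right)} = -2 + a$ ($M{\left(a \right)} = a - 2 = -2 + a$)
$R{\left(D \right)} = D$ ($R{\left(D \right)} = \frac{D + D}{2} = \frac{2 D}{2} = D$)
$V{\left(s,U \right)} = - \frac{13}{2} + \frac{8}{U}$ ($V{\left(s,U \right)} = \frac{8}{U} - \frac{13}{-2 + 4} = \frac{8}{U} - \frac{13}{2} = - \frac{13}{2} + \frac{8}{U}$)
$I + V{\left(53,38 \right)} = 2604 - \left(\frac{13}{2} - \frac{8}{38}\right) = 2604 + \left(- \frac{13}{2} + 8 \cdot \frac{1}{38}\right) = 2604 + \left(- \frac{13}{2} + \frac{4}{19}\right) = 2604 - \frac{239}{38} = \frac{98713}{38}$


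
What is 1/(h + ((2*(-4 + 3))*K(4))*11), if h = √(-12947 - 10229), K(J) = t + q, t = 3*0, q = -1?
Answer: 11/11830 - I*√5794/11830 ≈ 0.00092984 - 0.0064343*I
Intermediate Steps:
t = 0
K(J) = -1 (K(J) = 0 - 1 = -1)
h = 2*I*√5794 (h = √(-23176) = 2*I*√5794 ≈ 152.24*I)
1/(h + ((2*(-4 + 3))*K(4))*11) = 1/(2*I*√5794 + ((2*(-4 + 3))*(-1))*11) = 1/(2*I*√5794 + ((2*(-1))*(-1))*11) = 1/(2*I*√5794 - 2*(-1)*11) = 1/(2*I*√5794 + 2*11) = 1/(2*I*√5794 + 22) = 1/(22 + 2*I*√5794)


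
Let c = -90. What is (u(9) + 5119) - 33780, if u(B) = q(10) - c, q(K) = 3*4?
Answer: -28559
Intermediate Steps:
q(K) = 12
u(B) = 102 (u(B) = 12 - 1*(-90) = 12 + 90 = 102)
(u(9) + 5119) - 33780 = (102 + 5119) - 33780 = 5221 - 33780 = -28559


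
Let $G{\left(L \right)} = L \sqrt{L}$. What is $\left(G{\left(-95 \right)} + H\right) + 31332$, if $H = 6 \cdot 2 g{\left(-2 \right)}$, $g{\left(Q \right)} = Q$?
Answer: $31308 - 95 i \sqrt{95} \approx 31308.0 - 925.95 i$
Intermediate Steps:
$G{\left(L \right)} = L^{\frac{3}{2}}$
$H = -24$ ($H = 6 \cdot 2 \left(-2\right) = 12 \left(-2\right) = -24$)
$\left(G{\left(-95 \right)} + H\right) + 31332 = \left(\left(-95\right)^{\frac{3}{2}} - 24\right) + 31332 = \left(- 95 i \sqrt{95} - 24\right) + 31332 = \left(-24 - 95 i \sqrt{95}\right) + 31332 = 31308 - 95 i \sqrt{95}$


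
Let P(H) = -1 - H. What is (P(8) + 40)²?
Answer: 961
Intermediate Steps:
(P(8) + 40)² = ((-1 - 1*8) + 40)² = ((-1 - 8) + 40)² = (-9 + 40)² = 31² = 961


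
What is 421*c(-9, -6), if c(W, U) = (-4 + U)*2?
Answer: -8420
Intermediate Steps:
c(W, U) = -8 + 2*U
421*c(-9, -6) = 421*(-8 + 2*(-6)) = 421*(-8 - 12) = 421*(-20) = -8420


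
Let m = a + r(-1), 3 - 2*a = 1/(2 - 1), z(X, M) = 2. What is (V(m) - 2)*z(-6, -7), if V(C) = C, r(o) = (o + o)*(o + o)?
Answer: 6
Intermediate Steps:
r(o) = 4*o**2 (r(o) = (2*o)*(2*o) = 4*o**2)
a = 1 (a = 3/2 - 1/(2*(2 - 1)) = 3/2 - 1/2/1 = 3/2 - 1/2*1 = 3/2 - 1/2 = 1)
m = 5 (m = 1 + 4*(-1)**2 = 1 + 4*1 = 1 + 4 = 5)
(V(m) - 2)*z(-6, -7) = (5 - 2)*2 = 3*2 = 6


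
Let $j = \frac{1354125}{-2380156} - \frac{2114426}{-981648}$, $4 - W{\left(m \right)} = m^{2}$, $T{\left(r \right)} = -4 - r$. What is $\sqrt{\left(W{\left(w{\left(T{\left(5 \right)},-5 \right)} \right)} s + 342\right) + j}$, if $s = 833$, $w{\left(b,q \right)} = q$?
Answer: $\frac{i \sqrt{140601971009069858017186}}{2863327668} \approx 130.96 i$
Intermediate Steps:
$W{\left(m \right)} = 4 - m^{2}$
$j = \frac{27230806121}{17179966008}$ ($j = 1354125 \left(- \frac{1}{2380156}\right) - - \frac{62189}{28872} = - \frac{1354125}{2380156} + \frac{62189}{28872} = \frac{27230806121}{17179966008} \approx 1.585$)
$\sqrt{\left(W{\left(w{\left(T{\left(5 \right)},-5 \right)} \right)} s + 342\right) + j} = \sqrt{\left(\left(4 - \left(-5\right)^{2}\right) 833 + 342\right) + \frac{27230806121}{17179966008}} = \sqrt{\left(\left(4 - 25\right) 833 + 342\right) + \frac{27230806121}{17179966008}} = \sqrt{\left(\left(-21\right) 833 + 342\right) + \frac{27230806121}{17179966008}} = \sqrt{\left(-17493 + 342\right) + \frac{27230806121}{17179966008}} = \sqrt{-17151 + \frac{27230806121}{17179966008}} = \sqrt{- \frac{294626366197087}{17179966008}} = \frac{i \sqrt{140601971009069858017186}}{2863327668}$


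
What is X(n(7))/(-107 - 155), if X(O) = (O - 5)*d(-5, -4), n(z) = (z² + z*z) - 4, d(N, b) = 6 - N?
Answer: -979/262 ≈ -3.7366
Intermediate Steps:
n(z) = -4 + 2*z² (n(z) = (z² + z²) - 4 = 2*z² - 4 = -4 + 2*z²)
X(O) = -55 + 11*O (X(O) = (O - 5)*(6 - 1*(-5)) = (-5 + O)*(6 + 5) = (-5 + O)*11 = -55 + 11*O)
X(n(7))/(-107 - 155) = (-55 + 11*(-4 + 2*7²))/(-107 - 155) = (-55 + 11*(-4 + 2*49))/(-262) = (-55 + 11*(-4 + 98))*(-1/262) = (-55 + 11*94)*(-1/262) = (-55 + 1034)*(-1/262) = 979*(-1/262) = -979/262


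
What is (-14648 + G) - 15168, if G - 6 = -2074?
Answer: -31884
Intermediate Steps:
G = -2068 (G = 6 - 2074 = -2068)
(-14648 + G) - 15168 = (-14648 - 2068) - 15168 = -16716 - 15168 = -31884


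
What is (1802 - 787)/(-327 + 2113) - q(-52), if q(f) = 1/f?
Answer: 27283/46436 ≈ 0.58754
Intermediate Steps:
(1802 - 787)/(-327 + 2113) - q(-52) = (1802 - 787)/(-327 + 2113) - 1/(-52) = 1015/1786 - 1*(-1/52) = 1015*(1/1786) + 1/52 = 1015/1786 + 1/52 = 27283/46436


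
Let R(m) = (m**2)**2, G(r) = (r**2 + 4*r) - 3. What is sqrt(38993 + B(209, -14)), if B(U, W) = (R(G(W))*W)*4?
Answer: 3*I*sqrt(2191931247) ≈ 1.4045e+5*I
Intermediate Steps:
G(r) = -3 + r**2 + 4*r
R(m) = m**4
B(U, W) = 4*W*(-3 + W**2 + 4*W)**4 (B(U, W) = ((-3 + W**2 + 4*W)**4*W)*4 = (W*(-3 + W**2 + 4*W)**4)*4 = 4*W*(-3 + W**2 + 4*W)**4)
sqrt(38993 + B(209, -14)) = sqrt(38993 + 4*(-14)*(-3 + (-14)**2 + 4*(-14))**4) = sqrt(38993 + 4*(-14)*(-3 + 196 - 56)**4) = sqrt(38993 + 4*(-14)*137**4) = sqrt(38993 + 4*(-14)*352275361) = sqrt(38993 - 19727420216) = sqrt(-19727381223) = 3*I*sqrt(2191931247)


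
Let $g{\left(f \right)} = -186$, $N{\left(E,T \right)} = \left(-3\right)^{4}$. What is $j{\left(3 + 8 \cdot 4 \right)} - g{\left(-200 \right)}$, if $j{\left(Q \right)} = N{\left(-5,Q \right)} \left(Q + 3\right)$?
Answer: $3264$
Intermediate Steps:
$N{\left(E,T \right)} = 81$
$j{\left(Q \right)} = 243 + 81 Q$ ($j{\left(Q \right)} = 81 \left(Q + 3\right) = 81 \left(3 + Q\right) = 243 + 81 Q$)
$j{\left(3 + 8 \cdot 4 \right)} - g{\left(-200 \right)} = \left(243 + 81 \left(3 + 8 \cdot 4\right)\right) - -186 = \left(243 + 81 \left(3 + 32\right)\right) + 186 = \left(243 + 81 \cdot 35\right) + 186 = \left(243 + 2835\right) + 186 = 3078 + 186 = 3264$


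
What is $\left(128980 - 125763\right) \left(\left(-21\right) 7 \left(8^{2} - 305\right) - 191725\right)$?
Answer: $-502810666$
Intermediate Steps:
$\left(128980 - 125763\right) \left(\left(-21\right) 7 \left(8^{2} - 305\right) - 191725\right) = 3217 \left(- 147 \left(64 - 305\right) - 191725\right) = 3217 \left(\left(-147\right) \left(-241\right) - 191725\right) = 3217 \left(35427 - 191725\right) = 3217 \left(-156298\right) = -502810666$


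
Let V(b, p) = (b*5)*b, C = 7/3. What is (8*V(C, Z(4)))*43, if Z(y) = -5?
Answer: 84280/9 ≈ 9364.4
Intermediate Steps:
C = 7/3 (C = 7*(⅓) = 7/3 ≈ 2.3333)
V(b, p) = 5*b² (V(b, p) = (5*b)*b = 5*b²)
(8*V(C, Z(4)))*43 = (8*(5*(7/3)²))*43 = (8*(5*(49/9)))*43 = (8*(245/9))*43 = (1960/9)*43 = 84280/9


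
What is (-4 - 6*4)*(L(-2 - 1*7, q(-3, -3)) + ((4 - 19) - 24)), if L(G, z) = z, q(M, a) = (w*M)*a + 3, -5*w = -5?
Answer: 756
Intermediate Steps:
w = 1 (w = -⅕*(-5) = 1)
q(M, a) = 3 + M*a (q(M, a) = (1*M)*a + 3 = M*a + 3 = 3 + M*a)
(-4 - 6*4)*(L(-2 - 1*7, q(-3, -3)) + ((4 - 19) - 24)) = (-4 - 6*4)*((3 - 3*(-3)) + ((4 - 19) - 24)) = (-4 - 24)*((3 + 9) + (-15 - 24)) = -28*(12 - 39) = -28*(-27) = 756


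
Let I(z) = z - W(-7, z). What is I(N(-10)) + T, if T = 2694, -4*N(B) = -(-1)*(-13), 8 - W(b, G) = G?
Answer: 5385/2 ≈ 2692.5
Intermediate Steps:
W(b, G) = 8 - G
N(B) = 13/4 (N(B) = -(-1)*(-1*(-13))/4 = -(-1)*13/4 = -¼*(-13) = 13/4)
I(z) = -8 + 2*z (I(z) = z - (8 - z) = z + (-8 + z) = -8 + 2*z)
I(N(-10)) + T = (-8 + 2*(13/4)) + 2694 = (-8 + 13/2) + 2694 = -3/2 + 2694 = 5385/2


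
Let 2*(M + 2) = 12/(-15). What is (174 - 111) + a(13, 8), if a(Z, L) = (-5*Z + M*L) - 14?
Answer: -176/5 ≈ -35.200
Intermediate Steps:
M = -12/5 (M = -2 + (12/(-15))/2 = -2 + (12*(-1/15))/2 = -2 + (½)*(-⅘) = -2 - ⅖ = -12/5 ≈ -2.4000)
a(Z, L) = -14 - 5*Z - 12*L/5 (a(Z, L) = (-5*Z - 12*L/5) - 14 = -14 - 5*Z - 12*L/5)
(174 - 111) + a(13, 8) = (174 - 111) + (-14 - 5*13 - 12/5*8) = 63 + (-14 - 65 - 96/5) = 63 - 491/5 = -176/5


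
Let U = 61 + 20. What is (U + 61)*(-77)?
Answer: -10934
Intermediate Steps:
U = 81
(U + 61)*(-77) = (81 + 61)*(-77) = 142*(-77) = -10934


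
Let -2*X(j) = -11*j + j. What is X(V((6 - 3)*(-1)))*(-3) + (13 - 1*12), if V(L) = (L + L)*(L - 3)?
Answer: -539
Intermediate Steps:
V(L) = 2*L*(-3 + L) (V(L) = (2*L)*(-3 + L) = 2*L*(-3 + L))
X(j) = 5*j (X(j) = -(-11*j + j)/2 = -(-5)*j = 5*j)
X(V((6 - 3)*(-1)))*(-3) + (13 - 1*12) = (5*(2*((6 - 3)*(-1))*(-3 + (6 - 3)*(-1))))*(-3) + (13 - 1*12) = (5*(2*(3*(-1))*(-3 + 3*(-1))))*(-3) + (13 - 12) = (5*(2*(-3)*(-3 - 3)))*(-3) + 1 = (5*(2*(-3)*(-6)))*(-3) + 1 = (5*36)*(-3) + 1 = 180*(-3) + 1 = -540 + 1 = -539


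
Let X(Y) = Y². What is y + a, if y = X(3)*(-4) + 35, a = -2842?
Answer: -2843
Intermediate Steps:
y = -1 (y = 3²*(-4) + 35 = 9*(-4) + 35 = -36 + 35 = -1)
y + a = -1 - 2842 = -2843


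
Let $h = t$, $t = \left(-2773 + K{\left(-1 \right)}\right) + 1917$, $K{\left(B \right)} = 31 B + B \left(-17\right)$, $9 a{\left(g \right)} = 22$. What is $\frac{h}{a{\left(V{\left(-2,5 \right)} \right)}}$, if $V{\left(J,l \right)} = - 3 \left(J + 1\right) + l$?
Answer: $- \frac{3915}{11} \approx -355.91$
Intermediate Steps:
$V{\left(J,l \right)} = -3 + l - 3 J$ ($V{\left(J,l \right)} = - 3 \left(1 + J\right) + l = \left(-3 - 3 J\right) + l = -3 + l - 3 J$)
$a{\left(g \right)} = \frac{22}{9}$ ($a{\left(g \right)} = \frac{1}{9} \cdot 22 = \frac{22}{9}$)
$K{\left(B \right)} = 14 B$ ($K{\left(B \right)} = 31 B - 17 B = 14 B$)
$t = -870$ ($t = \left(-2773 + 14 \left(-1\right)\right) + 1917 = \left(-2773 - 14\right) + 1917 = -2787 + 1917 = -870$)
$h = -870$
$\frac{h}{a{\left(V{\left(-2,5 \right)} \right)}} = - \frac{870}{\frac{22}{9}} = \left(-870\right) \frac{9}{22} = - \frac{3915}{11}$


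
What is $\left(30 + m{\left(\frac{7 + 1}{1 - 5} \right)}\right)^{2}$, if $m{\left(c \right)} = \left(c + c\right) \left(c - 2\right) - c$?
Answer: $2304$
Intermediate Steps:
$m{\left(c \right)} = - c + 2 c \left(-2 + c\right)$ ($m{\left(c \right)} = 2 c \left(-2 + c\right) - c = - c + 2 c \left(-2 + c\right)$)
$\left(30 + m{\left(\frac{7 + 1}{1 - 5} \right)}\right)^{2} = \left(30 + \frac{7 + 1}{1 - 5} \left(-5 + 2 \frac{7 + 1}{1 - 5}\right)\right)^{2} = \left(30 + \frac{8}{-4} \left(-5 + 2 \frac{8}{-4}\right)\right)^{2} = \left(30 + 8 \left(- \frac{1}{4}\right) \left(-5 + 2 \cdot 8 \left(- \frac{1}{4}\right)\right)\right)^{2} = \left(30 - 2 \left(-5 + 2 \left(-2\right)\right)\right)^{2} = \left(30 - 2 \left(-5 - 4\right)\right)^{2} = \left(30 - -18\right)^{2} = \left(30 + 18\right)^{2} = 48^{2} = 2304$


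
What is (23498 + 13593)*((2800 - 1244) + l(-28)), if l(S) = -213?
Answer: 49813213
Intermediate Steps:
(23498 + 13593)*((2800 - 1244) + l(-28)) = (23498 + 13593)*((2800 - 1244) - 213) = 37091*(1556 - 213) = 37091*1343 = 49813213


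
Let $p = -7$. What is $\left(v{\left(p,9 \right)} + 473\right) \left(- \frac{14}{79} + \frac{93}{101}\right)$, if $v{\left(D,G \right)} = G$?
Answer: $\frac{2859706}{7979} \approx 358.4$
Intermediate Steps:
$\left(v{\left(p,9 \right)} + 473\right) \left(- \frac{14}{79} + \frac{93}{101}\right) = \left(9 + 473\right) \left(- \frac{14}{79} + \frac{93}{101}\right) = 482 \left(\left(-14\right) \frac{1}{79} + 93 \cdot \frac{1}{101}\right) = 482 \left(- \frac{14}{79} + \frac{93}{101}\right) = 482 \cdot \frac{5933}{7979} = \frac{2859706}{7979}$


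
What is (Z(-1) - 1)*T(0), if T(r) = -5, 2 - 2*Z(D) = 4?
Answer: 10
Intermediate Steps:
Z(D) = -1 (Z(D) = 1 - 1/2*4 = 1 - 2 = -1)
(Z(-1) - 1)*T(0) = (-1 - 1)*(-5) = -2*(-5) = 10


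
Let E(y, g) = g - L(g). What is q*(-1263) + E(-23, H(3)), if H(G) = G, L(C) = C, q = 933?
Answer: -1178379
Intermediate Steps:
E(y, g) = 0 (E(y, g) = g - g = 0)
q*(-1263) + E(-23, H(3)) = 933*(-1263) + 0 = -1178379 + 0 = -1178379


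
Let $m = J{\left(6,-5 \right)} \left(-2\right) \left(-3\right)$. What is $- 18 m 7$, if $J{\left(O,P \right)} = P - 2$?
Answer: $5292$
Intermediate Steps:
$J{\left(O,P \right)} = -2 + P$
$m = -42$ ($m = \left(-2 - 5\right) \left(-2\right) \left(-3\right) = \left(-7\right) \left(-2\right) \left(-3\right) = 14 \left(-3\right) = -42$)
$- 18 m 7 = \left(-18\right) \left(-42\right) 7 = 756 \cdot 7 = 5292$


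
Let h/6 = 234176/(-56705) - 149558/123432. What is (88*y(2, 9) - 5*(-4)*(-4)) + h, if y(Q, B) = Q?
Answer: 37300943269/583267630 ≈ 63.952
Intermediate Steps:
h = -18692749211/583267630 (h = 6*(234176/(-56705) - 149558/123432) = 6*(234176*(-1/56705) - 149558*1/123432) = 6*(-234176/56705 - 74779/61716) = 6*(-18692749211/3499605780) = -18692749211/583267630 ≈ -32.048)
(88*y(2, 9) - 5*(-4)*(-4)) + h = (88*2 - 5*(-4)*(-4)) - 18692749211/583267630 = (176 + 20*(-4)) - 18692749211/583267630 = (176 - 80) - 18692749211/583267630 = 96 - 18692749211/583267630 = 37300943269/583267630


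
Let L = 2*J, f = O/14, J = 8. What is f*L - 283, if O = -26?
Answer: -2189/7 ≈ -312.71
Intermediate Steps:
f = -13/7 (f = -26/14 = -26*1/14 = -13/7 ≈ -1.8571)
L = 16 (L = 2*8 = 16)
f*L - 283 = -13/7*16 - 283 = -208/7 - 283 = -2189/7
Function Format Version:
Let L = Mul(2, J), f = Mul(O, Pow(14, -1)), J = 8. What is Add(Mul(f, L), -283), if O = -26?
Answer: Rational(-2189, 7) ≈ -312.71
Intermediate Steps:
f = Rational(-13, 7) (f = Mul(-26, Pow(14, -1)) = Mul(-26, Rational(1, 14)) = Rational(-13, 7) ≈ -1.8571)
L = 16 (L = Mul(2, 8) = 16)
Add(Mul(f, L), -283) = Add(Mul(Rational(-13, 7), 16), -283) = Add(Rational(-208, 7), -283) = Rational(-2189, 7)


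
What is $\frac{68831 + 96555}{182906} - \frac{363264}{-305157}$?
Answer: $\frac{19485310131}{9302507707} \approx 2.0946$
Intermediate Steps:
$\frac{68831 + 96555}{182906} - \frac{363264}{-305157} = 165386 \cdot \frac{1}{182906} - - \frac{121088}{101719} = \frac{82693}{91453} + \frac{121088}{101719} = \frac{19485310131}{9302507707}$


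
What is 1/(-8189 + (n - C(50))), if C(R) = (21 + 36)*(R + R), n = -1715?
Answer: -1/15604 ≈ -6.4086e-5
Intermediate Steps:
C(R) = 114*R (C(R) = 57*(2*R) = 114*R)
1/(-8189 + (n - C(50))) = 1/(-8189 + (-1715 - 114*50)) = 1/(-8189 + (-1715 - 1*5700)) = 1/(-8189 + (-1715 - 5700)) = 1/(-8189 - 7415) = 1/(-15604) = -1/15604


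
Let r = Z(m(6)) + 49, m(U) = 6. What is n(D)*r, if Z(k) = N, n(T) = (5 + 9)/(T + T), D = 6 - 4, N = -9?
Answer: 140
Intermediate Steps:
D = 2
n(T) = 7/T (n(T) = 14/((2*T)) = 14*(1/(2*T)) = 7/T)
Z(k) = -9
r = 40 (r = -9 + 49 = 40)
n(D)*r = (7/2)*40 = 140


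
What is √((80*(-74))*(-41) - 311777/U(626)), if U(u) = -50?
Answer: √24895554/10 ≈ 498.95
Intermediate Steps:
√((80*(-74))*(-41) - 311777/U(626)) = √((80*(-74))*(-41) - 311777/(-50)) = √(-5920*(-41) - 311777*(-1/50)) = √(242720 + 311777/50) = √(12447777/50) = √24895554/10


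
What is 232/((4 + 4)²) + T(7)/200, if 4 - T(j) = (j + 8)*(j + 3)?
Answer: 579/200 ≈ 2.8950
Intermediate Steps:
T(j) = 4 - (3 + j)*(8 + j) (T(j) = 4 - (j + 8)*(j + 3) = 4 - (8 + j)*(3 + j) = 4 - (3 + j)*(8 + j))
232/((4 + 4)²) + T(7)/200 = 232/((4 + 4)²) + (-20 - 1*7² - 11*7)/200 = 232/(8²) + (-20 - 1*49 - 77)*(1/200) = 232/64 + (-20 - 49 - 77)*(1/200) = 232*(1/64) - 146*1/200 = 29/8 - 73/100 = 579/200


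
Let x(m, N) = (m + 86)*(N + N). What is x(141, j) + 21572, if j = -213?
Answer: -75130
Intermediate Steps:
x(m, N) = 2*N*(86 + m) (x(m, N) = (86 + m)*(2*N) = 2*N*(86 + m))
x(141, j) + 21572 = 2*(-213)*(86 + 141) + 21572 = 2*(-213)*227 + 21572 = -96702 + 21572 = -75130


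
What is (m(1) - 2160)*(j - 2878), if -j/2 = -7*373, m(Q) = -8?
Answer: -5081792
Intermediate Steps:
j = 5222 (j = -(-14)*373 = -2*(-2611) = 5222)
(m(1) - 2160)*(j - 2878) = (-8 - 2160)*(5222 - 2878) = -2168*2344 = -5081792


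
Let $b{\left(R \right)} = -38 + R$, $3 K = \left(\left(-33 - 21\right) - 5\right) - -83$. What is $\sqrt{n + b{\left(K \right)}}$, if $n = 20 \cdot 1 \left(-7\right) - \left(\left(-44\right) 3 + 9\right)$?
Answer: $i \sqrt{47} \approx 6.8557 i$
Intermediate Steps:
$K = 8$ ($K = \frac{\left(\left(-33 - 21\right) - 5\right) - -83}{3} = \frac{\left(-54 - 5\right) + 83}{3} = \frac{-59 + 83}{3} = \frac{1}{3} \cdot 24 = 8$)
$n = -17$ ($n = 20 \left(-7\right) - \left(-132 + 9\right) = -140 - -123 = -140 + 123 = -17$)
$\sqrt{n + b{\left(K \right)}} = \sqrt{-17 + \left(-38 + 8\right)} = \sqrt{-17 - 30} = \sqrt{-47} = i \sqrt{47}$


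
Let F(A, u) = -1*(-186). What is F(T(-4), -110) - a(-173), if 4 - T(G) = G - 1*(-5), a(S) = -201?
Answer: 387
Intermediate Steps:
T(G) = -1 - G (T(G) = 4 - (G - 1*(-5)) = 4 - (G + 5) = 4 - (5 + G) = 4 + (-5 - G) = -1 - G)
F(A, u) = 186
F(T(-4), -110) - a(-173) = 186 - 1*(-201) = 186 + 201 = 387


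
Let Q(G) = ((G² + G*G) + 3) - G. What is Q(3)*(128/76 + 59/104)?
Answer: 40041/988 ≈ 40.527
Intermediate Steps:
Q(G) = 3 - G + 2*G² (Q(G) = ((G² + G²) + 3) - G = (2*G² + 3) - G = (3 + 2*G²) - G = 3 - G + 2*G²)
Q(3)*(128/76 + 59/104) = (3 - 1*3 + 2*3²)*(128/76 + 59/104) = (3 - 3 + 2*9)*(128*(1/76) + 59*(1/104)) = (3 - 3 + 18)*(32/19 + 59/104) = 18*(4449/1976) = 40041/988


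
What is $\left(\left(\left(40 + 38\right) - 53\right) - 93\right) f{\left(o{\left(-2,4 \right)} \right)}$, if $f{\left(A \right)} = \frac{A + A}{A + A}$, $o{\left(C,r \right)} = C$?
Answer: $-68$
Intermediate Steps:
$f{\left(A \right)} = 1$ ($f{\left(A \right)} = \frac{2 A}{2 A} = 2 A \frac{1}{2 A} = 1$)
$\left(\left(\left(40 + 38\right) - 53\right) - 93\right) f{\left(o{\left(-2,4 \right)} \right)} = \left(\left(\left(40 + 38\right) - 53\right) - 93\right) 1 = \left(\left(78 - 53\right) - 93\right) 1 = \left(25 - 93\right) 1 = \left(-68\right) 1 = -68$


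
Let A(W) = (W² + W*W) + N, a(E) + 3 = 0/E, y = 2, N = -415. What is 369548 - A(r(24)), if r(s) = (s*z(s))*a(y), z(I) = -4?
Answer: 204075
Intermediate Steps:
a(E) = -3 (a(E) = -3 + 0/E = -3 + 0 = -3)
r(s) = 12*s (r(s) = (s*(-4))*(-3) = -4*s*(-3) = 12*s)
A(W) = -415 + 2*W² (A(W) = (W² + W*W) - 415 = (W² + W²) - 415 = 2*W² - 415 = -415 + 2*W²)
369548 - A(r(24)) = 369548 - (-415 + 2*(12*24)²) = 369548 - (-415 + 2*288²) = 369548 - (-415 + 2*82944) = 369548 - (-415 + 165888) = 369548 - 1*165473 = 369548 - 165473 = 204075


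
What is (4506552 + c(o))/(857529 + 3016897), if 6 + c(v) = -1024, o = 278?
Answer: 2252761/1937213 ≈ 1.1629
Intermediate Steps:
c(v) = -1030 (c(v) = -6 - 1024 = -1030)
(4506552 + c(o))/(857529 + 3016897) = (4506552 - 1030)/(857529 + 3016897) = 4505522/3874426 = 4505522*(1/3874426) = 2252761/1937213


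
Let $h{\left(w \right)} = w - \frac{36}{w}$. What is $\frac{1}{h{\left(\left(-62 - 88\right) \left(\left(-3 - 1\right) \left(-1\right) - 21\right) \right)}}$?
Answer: $\frac{425}{1083744} \approx 0.00039216$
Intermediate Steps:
$\frac{1}{h{\left(\left(-62 - 88\right) \left(\left(-3 - 1\right) \left(-1\right) - 21\right) \right)}} = \frac{1}{\left(-62 - 88\right) \left(\left(-3 - 1\right) \left(-1\right) - 21\right) - \frac{36}{\left(-62 - 88\right) \left(\left(-3 - 1\right) \left(-1\right) - 21\right)}} = \frac{1}{- 150 \left(\left(-4\right) \left(-1\right) - 21\right) - \frac{36}{\left(-150\right) \left(\left(-4\right) \left(-1\right) - 21\right)}} = \frac{1}{- 150 \left(4 - 21\right) - \frac{36}{\left(-150\right) \left(4 - 21\right)}} = \frac{1}{\left(-150\right) \left(-17\right) - \frac{36}{\left(-150\right) \left(-17\right)}} = \frac{1}{2550 - \frac{36}{2550}} = \frac{1}{2550 - \frac{6}{425}} = \frac{1}{\frac{1083744}{425}} = \frac{425}{1083744}$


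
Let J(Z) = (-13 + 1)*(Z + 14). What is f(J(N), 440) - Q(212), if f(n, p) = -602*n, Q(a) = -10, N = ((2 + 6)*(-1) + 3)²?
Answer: 281746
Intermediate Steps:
N = 25 (N = (8*(-1) + 3)² = (-8 + 3)² = (-5)² = 25)
J(Z) = -168 - 12*Z (J(Z) = -12*(14 + Z) = -168 - 12*Z)
f(J(N), 440) - Q(212) = -602*(-168 - 12*25) - 1*(-10) = -602*(-168 - 300) + 10 = -602*(-468) + 10 = 281736 + 10 = 281746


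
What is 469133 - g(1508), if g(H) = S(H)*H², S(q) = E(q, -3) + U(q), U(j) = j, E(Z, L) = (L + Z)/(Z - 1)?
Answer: -5170653270473/1507 ≈ -3.4311e+9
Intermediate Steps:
E(Z, L) = (L + Z)/(-1 + Z)
S(q) = q + (-3 + q)/(-1 + q) (S(q) = (-3 + q)/(-1 + q) + q = q + (-3 + q)/(-1 + q))
g(H) = H²*(-3 + H²)/(-1 + H) (g(H) = ((-3 + H²)/(-1 + H))*H² = H²*(-3 + H²)/(-1 + H))
469133 - g(1508) = 469133 - 1508²*(-3 + 1508²)/(-1 + 1508) = 469133 - 2274064*(-3 + 2274064)/1507 = 469133 - 2274064*2274061/1507 = 469133 - 1*5171360253904/1507 = 469133 - 5171360253904/1507 = -5170653270473/1507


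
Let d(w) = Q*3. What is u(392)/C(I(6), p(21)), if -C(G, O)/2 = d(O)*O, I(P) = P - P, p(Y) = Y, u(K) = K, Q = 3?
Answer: -28/27 ≈ -1.0370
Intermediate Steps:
d(w) = 9 (d(w) = 3*3 = 9)
I(P) = 0
C(G, O) = -18*O
u(392)/C(I(6), p(21)) = 392/((-18*21)) = 392/(-378) = 392*(-1/378) = -28/27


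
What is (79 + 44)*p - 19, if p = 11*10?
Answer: 13511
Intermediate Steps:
p = 110
(79 + 44)*p - 19 = (79 + 44)*110 - 19 = 123*110 - 19 = 13530 - 19 = 13511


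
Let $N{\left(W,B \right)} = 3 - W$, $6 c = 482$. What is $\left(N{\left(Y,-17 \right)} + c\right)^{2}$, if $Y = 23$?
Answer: $\frac{32761}{9} \approx 3640.1$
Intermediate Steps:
$c = \frac{241}{3}$ ($c = \frac{1}{6} \cdot 482 = \frac{241}{3} \approx 80.333$)
$\left(N{\left(Y,-17 \right)} + c\right)^{2} = \left(\left(3 - 23\right) + \frac{241}{3}\right)^{2} = \left(-20 + \frac{241}{3}\right)^{2} = \left(\frac{181}{3}\right)^{2} = \frac{32761}{9}$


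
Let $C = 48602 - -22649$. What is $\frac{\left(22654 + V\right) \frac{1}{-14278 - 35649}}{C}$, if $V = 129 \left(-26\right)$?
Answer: $- \frac{19300}{3557348677} \approx -5.4254 \cdot 10^{-6}$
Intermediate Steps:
$C = 71251$ ($C = 48602 + 22649 = 71251$)
$V = -3354$
$\frac{\left(22654 + V\right) \frac{1}{-14278 - 35649}}{C} = \frac{\left(22654 - 3354\right) \frac{1}{-14278 - 35649}}{71251} = \frac{19300}{-49927} \cdot \frac{1}{71251} = 19300 \left(- \frac{1}{49927}\right) \frac{1}{71251} = \left(- \frac{19300}{49927}\right) \frac{1}{71251} = - \frac{19300}{3557348677}$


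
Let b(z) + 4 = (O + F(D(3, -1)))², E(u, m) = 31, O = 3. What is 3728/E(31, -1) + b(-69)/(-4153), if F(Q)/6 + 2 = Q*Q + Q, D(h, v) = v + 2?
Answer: 15482229/128743 ≈ 120.26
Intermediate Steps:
D(h, v) = 2 + v
F(Q) = -12 + 6*Q + 6*Q² (F(Q) = -12 + 6*(Q*Q + Q) = -12 + 6*(Q² + Q) = -12 + 6*(Q + Q²) = -12 + (6*Q + 6*Q²) = -12 + 6*Q + 6*Q²)
b(z) = 5 (b(z) = -4 + (3 + (-12 + 6*(2 - 1) + 6*(2 - 1)²))² = -4 + (3 + (-12 + 6*1 + 6*1²))² = -4 + (3 + (-12 + 6 + 6*1))² = -4 + (3 + (-12 + 6 + 6))² = -4 + (3 + 0)² = -4 + 3² = -4 + 9 = 5)
3728/E(31, -1) + b(-69)/(-4153) = 3728/31 + 5/(-4153) = 3728*(1/31) + 5*(-1/4153) = 3728/31 - 5/4153 = 15482229/128743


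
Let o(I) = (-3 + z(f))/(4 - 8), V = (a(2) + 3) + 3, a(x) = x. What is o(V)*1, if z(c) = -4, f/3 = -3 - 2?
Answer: 7/4 ≈ 1.7500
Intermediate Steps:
f = -15 (f = 3*(-3 - 2) = 3*(-5) = -15)
V = 8 (V = (2 + 3) + 3 = 5 + 3 = 8)
o(I) = 7/4 (o(I) = (-3 - 4)/(4 - 8) = -7/(-4) = -7*(-¼) = 7/4)
o(V)*1 = (7/4)*1 = 7/4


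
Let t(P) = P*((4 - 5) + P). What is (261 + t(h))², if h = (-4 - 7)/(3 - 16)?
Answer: 1943663569/28561 ≈ 68053.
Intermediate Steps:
h = 11/13 (h = -11/(-13) = -11*(-1/13) = 11/13 ≈ 0.84615)
t(P) = P*(-1 + P)
(261 + t(h))² = (261 + 11*(-1 + 11/13)/13)² = (261 + (11/13)*(-2/13))² = (261 - 22/169)² = (44087/169)² = 1943663569/28561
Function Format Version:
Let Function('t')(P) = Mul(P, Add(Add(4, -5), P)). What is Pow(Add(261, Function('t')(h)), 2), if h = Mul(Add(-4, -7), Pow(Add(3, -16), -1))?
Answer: Rational(1943663569, 28561) ≈ 68053.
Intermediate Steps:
h = Rational(11, 13) (h = Mul(-11, Pow(-13, -1)) = Mul(-11, Rational(-1, 13)) = Rational(11, 13) ≈ 0.84615)
Function('t')(P) = Mul(P, Add(-1, P))
Pow(Add(261, Function('t')(h)), 2) = Pow(Add(261, Mul(Rational(11, 13), Add(-1, Rational(11, 13)))), 2) = Pow(Add(261, Mul(Rational(11, 13), Rational(-2, 13))), 2) = Pow(Add(261, Rational(-22, 169)), 2) = Pow(Rational(44087, 169), 2) = Rational(1943663569, 28561)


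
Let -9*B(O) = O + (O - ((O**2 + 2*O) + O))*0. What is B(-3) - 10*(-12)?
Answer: 361/3 ≈ 120.33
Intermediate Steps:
B(O) = -O/9 (B(O) = -(O + (O - ((O**2 + 2*O) + O))*0)/9 = -(O + (O - (O**2 + 3*O))*0)/9 = -(O + (O + (-O**2 - 3*O))*0)/9 = -(O + (-O**2 - 2*O)*0)/9 = -(O + 0)/9 = -O/9)
B(-3) - 10*(-12) = -1/9*(-3) - 10*(-12) = 1/3 + 120 = 361/3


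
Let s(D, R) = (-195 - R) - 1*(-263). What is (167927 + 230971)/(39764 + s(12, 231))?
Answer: 398898/39601 ≈ 10.073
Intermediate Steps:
s(D, R) = 68 - R (s(D, R) = (-195 - R) + 263 = 68 - R)
(167927 + 230971)/(39764 + s(12, 231)) = (167927 + 230971)/(39764 + (68 - 1*231)) = 398898/(39764 + (68 - 231)) = 398898/(39764 - 163) = 398898/39601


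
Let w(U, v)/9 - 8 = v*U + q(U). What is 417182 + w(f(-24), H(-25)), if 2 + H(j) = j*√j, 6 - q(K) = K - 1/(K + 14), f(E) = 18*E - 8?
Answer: 60944693/142 + 495000*I ≈ 4.2919e+5 + 4.95e+5*I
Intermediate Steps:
f(E) = -8 + 18*E
q(K) = 6 + 1/(14 + K) - K (q(K) = 6 - (K - 1/(K + 14)) = 6 - (K - 1/(14 + K)) = 6 + (1/(14 + K) - K) = 6 + 1/(14 + K) - K)
H(j) = -2 + j^(3/2) (H(j) = -2 + j*√j = -2 + j^(3/2))
w(U, v) = 72 + 9*U*v + 9*(85 - U² - 8*U)/(14 + U) (w(U, v) = 72 + 9*(v*U + (85 - U² - 8*U)/(14 + U)) = 72 + 9*(U*v + (85 - U² - 8*U)/(14 + U)) = 72 + (9*U*v + 9*(85 - U² - 8*U)/(14 + U)) = 72 + 9*U*v + 9*(85 - U² - 8*U)/(14 + U))
417182 + w(f(-24), H(-25)) = 417182 + 9*(197 - (-8 + 18*(-24))² + (-2 + (-25)^(3/2))*(-8 + 18*(-24))² + 14*(-8 + 18*(-24))*(-2 + (-25)^(3/2)))/(14 + (-8 + 18*(-24))) = 417182 + 9*(197 - (-8 - 432)² + (-2 - 125*I)*(-8 - 432)² + 14*(-8 - 432)*(-2 - 125*I))/(14 + (-8 - 432)) = 417182 + 9*(197 - 1*(-440)² + (-2 - 125*I)*(-440)² + 14*(-440)*(-2 - 125*I))/(14 - 440) = 417182 + 9*(197 - 1*193600 + (-2 - 125*I)*193600 + (12320 + 770000*I))/(-426) = 417182 + 9*(-1/426)*(197 - 193600 + (-387200 - 24200000*I) + (12320 + 770000*I)) = 417182 + 9*(-1/426)*(-568283 - 23430000*I) = 417182 + (1704849/142 + 495000*I) = 60944693/142 + 495000*I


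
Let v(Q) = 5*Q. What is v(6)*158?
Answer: 4740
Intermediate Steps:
v(6)*158 = (5*6)*158 = 30*158 = 4740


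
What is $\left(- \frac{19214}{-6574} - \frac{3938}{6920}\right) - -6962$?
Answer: $\frac{457836609}{65740} \approx 6964.4$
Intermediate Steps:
$\left(- \frac{19214}{-6574} - \frac{3938}{6920}\right) - -6962 = \left(\left(-19214\right) \left(- \frac{1}{6574}\right) - \frac{1969}{3460}\right) + 6962 = \left(\frac{9607}{3287} - \frac{1969}{3460}\right) + 6962 = \frac{154729}{65740} + 6962 = \frac{457836609}{65740}$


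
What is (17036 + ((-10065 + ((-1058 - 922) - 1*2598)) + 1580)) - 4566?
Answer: -593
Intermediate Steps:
(17036 + ((-10065 + ((-1058 - 922) - 1*2598)) + 1580)) - 4566 = (17036 + ((-10065 + (-1980 - 2598)) + 1580)) - 4566 = (17036 + ((-10065 - 4578) + 1580)) - 4566 = (17036 + (-14643 + 1580)) - 4566 = (17036 - 13063) - 4566 = 3973 - 4566 = -593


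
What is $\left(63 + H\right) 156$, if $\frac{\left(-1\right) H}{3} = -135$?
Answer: $73008$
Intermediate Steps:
$H = 405$ ($H = \left(-3\right) \left(-135\right) = 405$)
$\left(63 + H\right) 156 = \left(63 + 405\right) 156 = 468 \cdot 156 = 73008$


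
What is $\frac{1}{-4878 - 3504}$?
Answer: $- \frac{1}{8382} \approx -0.0001193$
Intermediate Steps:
$\frac{1}{-4878 - 3504} = \frac{1}{-8382} = - \frac{1}{8382}$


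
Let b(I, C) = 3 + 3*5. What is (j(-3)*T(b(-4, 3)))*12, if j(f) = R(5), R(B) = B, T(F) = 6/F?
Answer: 20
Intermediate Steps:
b(I, C) = 18 (b(I, C) = 3 + 15 = 18)
j(f) = 5
(j(-3)*T(b(-4, 3)))*12 = (5*(6/18))*12 = (5*(6*(1/18)))*12 = (5*(1/3))*12 = (5/3)*12 = 20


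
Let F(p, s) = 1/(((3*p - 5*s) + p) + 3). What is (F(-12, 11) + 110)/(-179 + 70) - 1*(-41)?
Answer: 435901/10900 ≈ 39.991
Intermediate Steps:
F(p, s) = 1/(3 - 5*s + 4*p) (F(p, s) = 1/(((-5*s + 3*p) + p) + 3) = 1/((-5*s + 4*p) + 3) = 1/(3 - 5*s + 4*p))
(F(-12, 11) + 110)/(-179 + 70) - 1*(-41) = (1/(3 - 5*11 + 4*(-12)) + 110)/(-179 + 70) - 1*(-41) = (1/(3 - 55 - 48) + 110)/(-109) + 41 = (1/(-100) + 110)*(-1/109) + 41 = (-1/100 + 110)*(-1/109) + 41 = (10999/100)*(-1/109) + 41 = -10999/10900 + 41 = 435901/10900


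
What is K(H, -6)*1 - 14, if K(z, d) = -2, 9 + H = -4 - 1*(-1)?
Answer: -16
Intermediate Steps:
H = -12 (H = -9 + (-4 - 1*(-1)) = -9 + (-4 + 1) = -9 - 3 = -12)
K(H, -6)*1 - 14 = -2*1 - 14 = -2 - 14 = -16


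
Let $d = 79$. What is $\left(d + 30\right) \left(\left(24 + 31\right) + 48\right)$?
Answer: $11227$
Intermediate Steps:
$\left(d + 30\right) \left(\left(24 + 31\right) + 48\right) = \left(79 + 30\right) \left(\left(24 + 31\right) + 48\right) = 109 \left(55 + 48\right) = 109 \cdot 103 = 11227$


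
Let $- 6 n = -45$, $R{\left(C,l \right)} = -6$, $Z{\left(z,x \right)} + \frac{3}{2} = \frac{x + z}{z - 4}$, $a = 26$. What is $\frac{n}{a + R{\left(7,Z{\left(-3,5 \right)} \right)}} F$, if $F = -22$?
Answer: $- \frac{33}{4} \approx -8.25$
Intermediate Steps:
$Z{\left(z,x \right)} = - \frac{3}{2} + \frac{x + z}{-4 + z}$ ($Z{\left(z,x \right)} = - \frac{3}{2} + \frac{x + z}{z - 4} = - \frac{3}{2} + \frac{x + z}{-4 + z}$)
$n = \frac{15}{2}$ ($n = \left(- \frac{1}{6}\right) \left(-45\right) = \frac{15}{2} \approx 7.5$)
$\frac{n}{a + R{\left(7,Z{\left(-3,5 \right)} \right)}} F = \frac{1}{26 - 6} \cdot \frac{15}{2} \left(-22\right) = \frac{1}{20} \cdot \frac{15}{2} \left(-22\right) = \frac{3}{8} \left(-22\right) = - \frac{33}{4}$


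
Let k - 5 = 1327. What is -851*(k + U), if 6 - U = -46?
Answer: -1177784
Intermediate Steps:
U = 52 (U = 6 - 1*(-46) = 6 + 46 = 52)
k = 1332 (k = 5 + 1327 = 1332)
-851*(k + U) = -851*(1332 + 52) = -851*1384 = -1177784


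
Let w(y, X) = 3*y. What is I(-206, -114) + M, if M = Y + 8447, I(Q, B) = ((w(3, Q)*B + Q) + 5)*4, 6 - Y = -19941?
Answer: 23486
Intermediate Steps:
Y = 19947 (Y = 6 - 1*(-19941) = 6 + 19941 = 19947)
I(Q, B) = 20 + 4*Q + 36*B (I(Q, B) = (((3*3)*B + Q) + 5)*4 = ((9*B + Q) + 5)*4 = ((Q + 9*B) + 5)*4 = (5 + Q + 9*B)*4 = 20 + 4*Q + 36*B)
M = 28394 (M = 19947 + 8447 = 28394)
I(-206, -114) + M = (20 + 4*(-206) + 36*(-114)) + 28394 = (20 - 824 - 4104) + 28394 = -4908 + 28394 = 23486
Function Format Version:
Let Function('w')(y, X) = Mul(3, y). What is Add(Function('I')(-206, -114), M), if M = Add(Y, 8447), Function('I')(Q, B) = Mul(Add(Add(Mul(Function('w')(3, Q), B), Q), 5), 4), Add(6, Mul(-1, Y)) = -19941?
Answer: 23486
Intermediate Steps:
Y = 19947 (Y = Add(6, Mul(-1, -19941)) = Add(6, 19941) = 19947)
Function('I')(Q, B) = Add(20, Mul(4, Q), Mul(36, B)) (Function('I')(Q, B) = Mul(Add(Add(Mul(Mul(3, 3), B), Q), 5), 4) = Mul(Add(Add(Mul(9, B), Q), 5), 4) = Mul(Add(Add(Q, Mul(9, B)), 5), 4) = Mul(Add(5, Q, Mul(9, B)), 4) = Add(20, Mul(4, Q), Mul(36, B)))
M = 28394 (M = Add(19947, 8447) = 28394)
Add(Function('I')(-206, -114), M) = Add(Add(20, Mul(4, -206), Mul(36, -114)), 28394) = Add(Add(20, -824, -4104), 28394) = Add(-4908, 28394) = 23486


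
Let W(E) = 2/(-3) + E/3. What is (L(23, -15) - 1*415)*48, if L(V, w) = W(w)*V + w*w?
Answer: -15376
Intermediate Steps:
W(E) = -2/3 + E/3 (W(E) = 2*(-1/3) + E*(1/3) = -2/3 + E/3)
L(V, w) = w**2 + V*(-2/3 + w/3) (L(V, w) = (-2/3 + w/3)*V + w*w = V*(-2/3 + w/3) + w**2 = w**2 + V*(-2/3 + w/3))
(L(23, -15) - 1*415)*48 = (((-15)**2 + (1/3)*23*(-2 - 15)) - 1*415)*48 = ((225 + (1/3)*23*(-17)) - 415)*48 = ((225 - 391/3) - 415)*48 = (284/3 - 415)*48 = -961/3*48 = -15376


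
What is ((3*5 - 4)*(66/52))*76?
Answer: 13794/13 ≈ 1061.1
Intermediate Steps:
((3*5 - 4)*(66/52))*76 = ((15 - 4)*(66*(1/52)))*76 = (11*(33/26))*76 = (363/26)*76 = 13794/13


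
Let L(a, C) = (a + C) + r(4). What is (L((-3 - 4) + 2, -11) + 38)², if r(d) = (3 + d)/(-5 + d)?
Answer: 225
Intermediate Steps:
r(d) = (3 + d)/(-5 + d)
L(a, C) = -7 + C + a (L(a, C) = (a + C) + (3 + 4)/(-5 + 4) = (C + a) + 7/(-1) = (C + a) - 1*7 = (C + a) - 7 = -7 + C + a)
(L((-3 - 4) + 2, -11) + 38)² = ((-7 - 11 + ((-3 - 4) + 2)) + 38)² = ((-7 - 11 + (-7 + 2)) + 38)² = ((-7 - 11 - 5) + 38)² = (-23 + 38)² = 15² = 225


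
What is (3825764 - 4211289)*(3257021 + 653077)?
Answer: -1507440531450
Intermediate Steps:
(3825764 - 4211289)*(3257021 + 653077) = -385525*3910098 = -1507440531450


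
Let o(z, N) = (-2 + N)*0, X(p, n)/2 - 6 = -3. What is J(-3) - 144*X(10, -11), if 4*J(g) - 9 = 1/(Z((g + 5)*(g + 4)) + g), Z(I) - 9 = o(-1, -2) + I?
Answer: -27575/32 ≈ -861.72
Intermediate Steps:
X(p, n) = 6 (X(p, n) = 12 + 2*(-3) = 12 - 6 = 6)
o(z, N) = 0
Z(I) = 9 + I (Z(I) = 9 + (0 + I) = 9 + I)
J(g) = 9/4 + 1/(4*(9 + g + (4 + g)*(5 + g))) (J(g) = 9/4 + 1/(4*((9 + (g + 5)*(g + 4)) + g)) = 9/4 + 1/(4*((9 + (5 + g)*(4 + g)) + g)) = 9/4 + 1/(4*((9 + (4 + g)*(5 + g)) + g)) = 9/4 + 1/(4*(9 + g + (4 + g)*(5 + g))))
J(-3) - 144*X(10, -11) = (262 + 9*(-3)**2 + 90*(-3))/(4*(29 + (-3)**2 + 10*(-3))) - 144*6 = (262 + 9*9 - 270)/(4*(29 + 9 - 30)) - 864 = (1/4)*(262 + 81 - 270)/8 - 864 = (1/4)*(1/8)*73 - 864 = 73/32 - 864 = -27575/32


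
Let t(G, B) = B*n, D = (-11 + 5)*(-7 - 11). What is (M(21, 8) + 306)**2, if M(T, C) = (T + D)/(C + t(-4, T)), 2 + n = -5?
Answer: 1798184025/19321 ≈ 93069.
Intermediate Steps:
n = -7 (n = -2 - 5 = -7)
D = 108 (D = -6*(-18) = 108)
t(G, B) = -7*B (t(G, B) = B*(-7) = -7*B)
M(T, C) = (108 + T)/(C - 7*T) (M(T, C) = (T + 108)/(C - 7*T) = (108 + T)/(C - 7*T))
(M(21, 8) + 306)**2 = ((108 + 21)/(8 - 7*21) + 306)**2 = (129/(8 - 147) + 306)**2 = (129/(-139) + 306)**2 = (-1/139*129 + 306)**2 = (-129/139 + 306)**2 = (42405/139)**2 = 1798184025/19321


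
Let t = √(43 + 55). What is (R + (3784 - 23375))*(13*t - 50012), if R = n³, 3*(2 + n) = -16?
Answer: 26986725260/27 - 49104055*√2/27 ≈ 9.9694e+8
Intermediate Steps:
t = 7*√2 (t = √98 = 7*√2 ≈ 9.8995)
n = -22/3 (n = -2 + (⅓)*(-16) = -2 - 16/3 = -22/3 ≈ -7.3333)
R = -10648/27 (R = (-22/3)³ = -10648/27 ≈ -394.37)
(R + (3784 - 23375))*(13*t - 50012) = (-10648/27 + (3784 - 23375))*(13*(7*√2) - 50012) = (-10648/27 - 19591)*(91*√2 - 50012) = -539605*(-50012 + 91*√2)/27 = 26986725260/27 - 49104055*√2/27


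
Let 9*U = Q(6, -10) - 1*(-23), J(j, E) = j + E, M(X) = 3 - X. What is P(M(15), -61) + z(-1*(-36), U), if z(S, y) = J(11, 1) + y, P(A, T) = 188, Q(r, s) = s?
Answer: 1813/9 ≈ 201.44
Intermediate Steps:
J(j, E) = E + j
U = 13/9 (U = (-10 - 1*(-23))/9 = (-10 + 23)/9 = (⅑)*13 = 13/9 ≈ 1.4444)
z(S, y) = 12 + y (z(S, y) = (1 + 11) + y = 12 + y)
P(M(15), -61) + z(-1*(-36), U) = 188 + (12 + 13/9) = 188 + 121/9 = 1813/9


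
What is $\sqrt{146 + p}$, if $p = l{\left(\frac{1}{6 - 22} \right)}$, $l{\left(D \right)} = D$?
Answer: $\frac{\sqrt{2335}}{4} \approx 12.08$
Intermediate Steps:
$p = - \frac{1}{16}$ ($p = \frac{1}{6 - 22} = \frac{1}{-16} = - \frac{1}{16} \approx -0.0625$)
$\sqrt{146 + p} = \sqrt{146 - \frac{1}{16}} = \sqrt{\frac{2335}{16}} = \frac{\sqrt{2335}}{4}$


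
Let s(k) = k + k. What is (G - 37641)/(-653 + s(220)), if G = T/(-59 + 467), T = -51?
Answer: 301129/1704 ≈ 176.72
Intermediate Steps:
G = -1/8 (G = -51/(-59 + 467) = -51/408 = -51*1/408 = -1/8 ≈ -0.12500)
s(k) = 2*k
(G - 37641)/(-653 + s(220)) = (-1/8 - 37641)/(-653 + 2*220) = -301129/(8*(-653 + 440)) = -301129/8/(-213) = -301129/8*(-1/213) = 301129/1704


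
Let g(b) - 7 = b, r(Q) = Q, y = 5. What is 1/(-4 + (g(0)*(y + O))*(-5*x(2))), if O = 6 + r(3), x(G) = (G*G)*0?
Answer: -¼ ≈ -0.25000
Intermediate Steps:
x(G) = 0 (x(G) = G²*0 = 0)
O = 9 (O = 6 + 3 = 9)
g(b) = 7 + b
1/(-4 + (g(0)*(y + O))*(-5*x(2))) = 1/(-4 + ((7 + 0)*(5 + 9))*(-5*0)) = 1/(-4 + (7*14)*0) = 1/(-4 + 98*0) = 1/(-4 + 0) = 1/(-4) = -¼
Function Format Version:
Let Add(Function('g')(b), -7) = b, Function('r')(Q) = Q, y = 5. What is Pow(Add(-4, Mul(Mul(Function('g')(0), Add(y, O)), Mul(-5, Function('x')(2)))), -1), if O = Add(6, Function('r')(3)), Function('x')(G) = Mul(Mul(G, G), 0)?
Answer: Rational(-1, 4) ≈ -0.25000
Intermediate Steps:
Function('x')(G) = 0 (Function('x')(G) = Mul(Pow(G, 2), 0) = 0)
O = 9 (O = Add(6, 3) = 9)
Function('g')(b) = Add(7, b)
Pow(Add(-4, Mul(Mul(Function('g')(0), Add(y, O)), Mul(-5, Function('x')(2)))), -1) = Pow(Add(-4, Mul(Mul(Add(7, 0), Add(5, 9)), Mul(-5, 0))), -1) = Pow(Add(-4, Mul(Mul(7, 14), 0)), -1) = Pow(Add(-4, Mul(98, 0)), -1) = Pow(Add(-4, 0), -1) = Pow(-4, -1) = Rational(-1, 4)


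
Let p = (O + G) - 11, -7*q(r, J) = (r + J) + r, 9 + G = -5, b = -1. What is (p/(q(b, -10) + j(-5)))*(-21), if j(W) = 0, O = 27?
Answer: -49/2 ≈ -24.500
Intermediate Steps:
G = -14 (G = -9 - 5 = -14)
q(r, J) = -2*r/7 - J/7 (q(r, J) = -((r + J) + r)/7 = -((J + r) + r)/7 = -(J + 2*r)/7 = -2*r/7 - J/7)
p = 2 (p = (27 - 14) - 11 = 13 - 11 = 2)
(p/(q(b, -10) + j(-5)))*(-21) = (2/((-2/7*(-1) - 1/7*(-10)) + 0))*(-21) = (2/((2/7 + 10/7) + 0))*(-21) = (2/(12/7 + 0))*(-21) = (2/(12/7))*(-21) = (2*(7/12))*(-21) = (7/6)*(-21) = -49/2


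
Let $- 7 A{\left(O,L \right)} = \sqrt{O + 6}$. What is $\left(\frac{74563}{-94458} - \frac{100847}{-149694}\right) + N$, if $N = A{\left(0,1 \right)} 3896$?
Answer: $- \frac{262657}{2270359} - \frac{3896 \sqrt{6}}{7} \approx -1363.4$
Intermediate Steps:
$A{\left(O,L \right)} = - \frac{\sqrt{6 + O}}{7}$ ($A{\left(O,L \right)} = - \frac{\sqrt{O + 6}}{7} = - \frac{\sqrt{6 + O}}{7}$)
$N = - \frac{3896 \sqrt{6}}{7}$ ($N = - \frac{\sqrt{6 + 0}}{7} \cdot 3896 = - \frac{\sqrt{6}}{7} \cdot 3896 = - \frac{3896 \sqrt{6}}{7} \approx -1363.3$)
$\left(\frac{74563}{-94458} - \frac{100847}{-149694}\right) + N = \left(\frac{74563}{-94458} - \frac{100847}{-149694}\right) - \frac{3896 \sqrt{6}}{7} = \left(74563 \left(- \frac{1}{94458}\right) - - \frac{100847}{149694}\right) - \frac{3896 \sqrt{6}}{7} = \left(- \frac{431}{546} + \frac{100847}{149694}\right) - \frac{3896 \sqrt{6}}{7} = - \frac{262657}{2270359} - \frac{3896 \sqrt{6}}{7}$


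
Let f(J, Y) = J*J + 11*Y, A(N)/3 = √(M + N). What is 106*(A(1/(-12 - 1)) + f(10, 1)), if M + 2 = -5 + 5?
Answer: 11766 + 954*I*√39/13 ≈ 11766.0 + 458.29*I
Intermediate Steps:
M = -2 (M = -2 + (-5 + 5) = -2 + 0 = -2)
A(N) = 3*√(-2 + N)
f(J, Y) = J² + 11*Y
106*(A(1/(-12 - 1)) + f(10, 1)) = 106*(3*√(-2 + 1/(-12 - 1)) + (10² + 11*1)) = 106*(3*√(-2 + 1/(-13)) + (100 + 11)) = 106*(3*√(-2 - 1/13) + 111) = 106*(3*√(-27/13) + 111) = 106*(3*(3*I*√39/13) + 111) = 106*(9*I*√39/13 + 111) = 106*(111 + 9*I*√39/13) = 11766 + 954*I*√39/13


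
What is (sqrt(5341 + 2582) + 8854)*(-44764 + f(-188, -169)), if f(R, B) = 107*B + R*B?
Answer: -275138050 - 31075*sqrt(7923) ≈ -2.7790e+8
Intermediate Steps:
f(R, B) = 107*B + B*R
(sqrt(5341 + 2582) + 8854)*(-44764 + f(-188, -169)) = (sqrt(5341 + 2582) + 8854)*(-44764 - 169*(107 - 188)) = (sqrt(7923) + 8854)*(-44764 - 169*(-81)) = (8854 + sqrt(7923))*(-44764 + 13689) = (8854 + sqrt(7923))*(-31075) = -275138050 - 31075*sqrt(7923)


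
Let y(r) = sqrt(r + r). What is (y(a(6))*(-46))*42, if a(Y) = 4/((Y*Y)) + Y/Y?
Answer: -1288*sqrt(5) ≈ -2880.1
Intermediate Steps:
a(Y) = 1 + 4/Y**2 (a(Y) = 4/(Y**2) + 1 = 4/Y**2 + 1 = 1 + 4/Y**2)
y(r) = sqrt(2)*sqrt(r) (y(r) = sqrt(2*r) = sqrt(2)*sqrt(r))
(y(a(6))*(-46))*42 = ((sqrt(2)*sqrt(1 + 4/6**2))*(-46))*42 = ((sqrt(2)*sqrt(1 + 4*(1/36)))*(-46))*42 = ((sqrt(2)*sqrt(1 + 1/9))*(-46))*42 = ((sqrt(2)*sqrt(10/9))*(-46))*42 = ((sqrt(2)*(sqrt(10)/3))*(-46))*42 = ((2*sqrt(5)/3)*(-46))*42 = -92*sqrt(5)/3*42 = -1288*sqrt(5)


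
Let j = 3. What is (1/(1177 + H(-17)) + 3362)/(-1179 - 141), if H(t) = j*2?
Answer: -1325749/520520 ≈ -2.5470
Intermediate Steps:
H(t) = 6 (H(t) = 3*2 = 6)
(1/(1177 + H(-17)) + 3362)/(-1179 - 141) = (1/(1177 + 6) + 3362)/(-1179 - 141) = (1/1183 + 3362)/(-1320) = (1/1183 + 3362)*(-1/1320) = (3977247/1183)*(-1/1320) = -1325749/520520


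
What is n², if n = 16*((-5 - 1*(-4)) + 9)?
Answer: 16384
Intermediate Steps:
n = 128 (n = 16*((-5 + 4) + 9) = 16*(-1 + 9) = 16*8 = 128)
n² = 128² = 16384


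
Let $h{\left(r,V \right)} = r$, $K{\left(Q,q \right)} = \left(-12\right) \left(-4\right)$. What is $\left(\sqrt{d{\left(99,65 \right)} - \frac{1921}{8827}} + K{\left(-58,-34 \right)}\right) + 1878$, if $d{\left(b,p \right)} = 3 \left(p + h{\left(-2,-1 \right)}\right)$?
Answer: $1926 + \frac{\sqrt{14709153914}}{8827} \approx 1939.7$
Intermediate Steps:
$K{\left(Q,q \right)} = 48$
$d{\left(b,p \right)} = -6 + 3 p$ ($d{\left(b,p \right)} = 3 \left(p - 2\right) = 3 \left(-2 + p\right) = -6 + 3 p$)
$\left(\sqrt{d{\left(99,65 \right)} - \frac{1921}{8827}} + K{\left(-58,-34 \right)}\right) + 1878 = \left(\sqrt{\left(-6 + 3 \cdot 65\right) - \frac{1921}{8827}} + 48\right) + 1878 = \left(\sqrt{\left(-6 + 195\right) - \frac{1921}{8827}} + 48\right) + 1878 = \left(\sqrt{189 - \frac{1921}{8827}} + 48\right) + 1878 = \left(\sqrt{\frac{1666382}{8827}} + 48\right) + 1878 = \left(\frac{\sqrt{14709153914}}{8827} + 48\right) + 1878 = \left(48 + \frac{\sqrt{14709153914}}{8827}\right) + 1878 = 1926 + \frac{\sqrt{14709153914}}{8827}$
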